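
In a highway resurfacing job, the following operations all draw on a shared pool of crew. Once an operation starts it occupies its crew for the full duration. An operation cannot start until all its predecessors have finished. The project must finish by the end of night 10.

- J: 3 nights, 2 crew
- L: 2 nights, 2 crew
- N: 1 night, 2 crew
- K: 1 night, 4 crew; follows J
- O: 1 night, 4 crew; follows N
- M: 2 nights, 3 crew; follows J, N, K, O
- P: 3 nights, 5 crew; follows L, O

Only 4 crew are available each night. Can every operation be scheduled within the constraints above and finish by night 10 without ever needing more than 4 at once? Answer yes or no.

no

Total crew member-nights = 41; over 10 nights the average is 41/10 > 4, so some night must exceed 4.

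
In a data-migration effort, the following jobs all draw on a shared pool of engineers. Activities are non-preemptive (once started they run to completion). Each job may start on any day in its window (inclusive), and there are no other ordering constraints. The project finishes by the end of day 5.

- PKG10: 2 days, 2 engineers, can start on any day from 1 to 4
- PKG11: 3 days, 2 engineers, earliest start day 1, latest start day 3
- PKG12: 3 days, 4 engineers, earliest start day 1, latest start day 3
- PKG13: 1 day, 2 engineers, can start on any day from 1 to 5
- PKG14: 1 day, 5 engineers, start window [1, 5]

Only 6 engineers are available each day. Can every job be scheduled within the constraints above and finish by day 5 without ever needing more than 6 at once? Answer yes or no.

no

The minimum achievable peak is 7; 6 < 7, so no feasible schedule stays within the cap.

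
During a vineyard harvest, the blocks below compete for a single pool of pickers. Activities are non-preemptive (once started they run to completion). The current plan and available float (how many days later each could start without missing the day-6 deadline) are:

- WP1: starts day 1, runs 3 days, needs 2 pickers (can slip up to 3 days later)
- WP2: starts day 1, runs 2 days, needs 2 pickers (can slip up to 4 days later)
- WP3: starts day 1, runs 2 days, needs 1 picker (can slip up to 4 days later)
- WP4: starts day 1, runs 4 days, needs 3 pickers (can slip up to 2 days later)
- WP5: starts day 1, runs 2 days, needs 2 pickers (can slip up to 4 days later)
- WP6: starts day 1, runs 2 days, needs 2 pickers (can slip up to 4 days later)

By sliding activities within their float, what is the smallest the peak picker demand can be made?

6

Early-start (WP1@1, WP2@1, WP3@1, WP4@1, WP5@1, WP6@1) gives peak 12: d1:12  d2:12  d3:5  d4:3  d5:0  d6:0.
Shift WP3→3, WP4→3, WP6→4.
Schedule WP1@1, WP2@1, WP3@3, WP4@3, WP5@1, WP6@4: d1:6  d2:6  d3:6  d4:6  d5:5  d6:3 — peak 6.
Total picker-days = 32 over 6 days ⇒ peak ≥ ⌈32/6⌉ = 6, so 6 is optimal.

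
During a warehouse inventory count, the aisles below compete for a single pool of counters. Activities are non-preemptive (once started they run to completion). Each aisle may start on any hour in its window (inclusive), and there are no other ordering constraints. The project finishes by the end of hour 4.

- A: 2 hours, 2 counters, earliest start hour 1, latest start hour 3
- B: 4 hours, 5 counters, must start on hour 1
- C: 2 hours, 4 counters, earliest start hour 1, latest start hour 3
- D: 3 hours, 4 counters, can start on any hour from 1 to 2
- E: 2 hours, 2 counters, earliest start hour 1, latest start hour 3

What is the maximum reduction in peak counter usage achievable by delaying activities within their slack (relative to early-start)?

4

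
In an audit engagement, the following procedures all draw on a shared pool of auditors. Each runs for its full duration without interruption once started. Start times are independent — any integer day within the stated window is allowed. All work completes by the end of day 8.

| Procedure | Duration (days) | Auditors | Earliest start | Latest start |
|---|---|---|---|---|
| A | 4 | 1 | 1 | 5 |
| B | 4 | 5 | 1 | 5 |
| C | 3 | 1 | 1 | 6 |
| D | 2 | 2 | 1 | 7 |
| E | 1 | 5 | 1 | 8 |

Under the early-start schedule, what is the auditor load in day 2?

9

At early start, day 2 has: A, B, C, D.
Demand: 1 + 5 + 1 + 2 = 9.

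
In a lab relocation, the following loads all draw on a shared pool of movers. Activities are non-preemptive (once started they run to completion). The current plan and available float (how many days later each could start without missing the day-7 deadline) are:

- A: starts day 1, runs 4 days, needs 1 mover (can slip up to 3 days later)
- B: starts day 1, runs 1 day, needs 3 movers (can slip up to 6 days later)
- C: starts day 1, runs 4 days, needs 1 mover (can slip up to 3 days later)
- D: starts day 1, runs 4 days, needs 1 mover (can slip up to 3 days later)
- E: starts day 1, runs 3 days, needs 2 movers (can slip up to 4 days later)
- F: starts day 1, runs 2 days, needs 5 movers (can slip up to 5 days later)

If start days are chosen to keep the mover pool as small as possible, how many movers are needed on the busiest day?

5

Early-start (A@1, B@1, C@1, D@1, E@1, F@1) gives peak 13: d1:13  d2:10  d3:5  d4:3  d5:0  d6:0  d7:0.
Shift D→2, E→2, F→6.
Schedule A@1, B@1, C@1, D@2, E@2, F@6: d1:5  d2:5  d3:5  d4:5  d5:1  d6:5  d7:5 — peak 5.
Total mover-days = 31 over 7 days ⇒ peak ≥ ⌈31/7⌉ = 5, so 5 is optimal.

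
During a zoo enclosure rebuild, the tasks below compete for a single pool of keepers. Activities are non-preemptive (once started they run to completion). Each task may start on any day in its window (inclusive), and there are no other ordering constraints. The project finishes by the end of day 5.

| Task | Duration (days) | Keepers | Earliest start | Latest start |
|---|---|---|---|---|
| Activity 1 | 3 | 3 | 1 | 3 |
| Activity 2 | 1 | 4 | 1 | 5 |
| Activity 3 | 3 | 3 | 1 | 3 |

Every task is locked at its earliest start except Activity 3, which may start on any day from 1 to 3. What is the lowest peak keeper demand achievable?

Activity 3@1: d1:10  d2:6  d3:6  d4:0  d5:0 → peak 10
Activity 3@2: d1:7  d2:6  d3:6  d4:3  d5:0 → peak 7
Activity 3@3: d1:7  d2:3  d3:6  d4:3  d5:3 → peak 7
Best is Activity 3@2, peak 7.

7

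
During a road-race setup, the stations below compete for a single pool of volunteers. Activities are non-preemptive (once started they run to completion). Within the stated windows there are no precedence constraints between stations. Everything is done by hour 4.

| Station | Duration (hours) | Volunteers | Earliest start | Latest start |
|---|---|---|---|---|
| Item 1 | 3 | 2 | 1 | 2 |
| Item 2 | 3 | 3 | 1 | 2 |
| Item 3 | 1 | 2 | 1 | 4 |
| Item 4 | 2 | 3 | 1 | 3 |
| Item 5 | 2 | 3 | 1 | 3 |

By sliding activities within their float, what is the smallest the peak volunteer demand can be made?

Early-start (Item 1@1, Item 2@1, Item 3@1, Item 4@1, Item 5@1) gives peak 13: h1:13  h2:11  h3:5  h4:0.
Shift Item 3→4, Item 5→3.
Schedule Item 1@1, Item 2@1, Item 3@4, Item 4@1, Item 5@3: h1:8  h2:8  h3:8  h4:5 — peak 8.
Total volunteer-hours = 29 over 4 hours ⇒ peak ≥ ⌈29/4⌉ = 8, so 8 is optimal.

8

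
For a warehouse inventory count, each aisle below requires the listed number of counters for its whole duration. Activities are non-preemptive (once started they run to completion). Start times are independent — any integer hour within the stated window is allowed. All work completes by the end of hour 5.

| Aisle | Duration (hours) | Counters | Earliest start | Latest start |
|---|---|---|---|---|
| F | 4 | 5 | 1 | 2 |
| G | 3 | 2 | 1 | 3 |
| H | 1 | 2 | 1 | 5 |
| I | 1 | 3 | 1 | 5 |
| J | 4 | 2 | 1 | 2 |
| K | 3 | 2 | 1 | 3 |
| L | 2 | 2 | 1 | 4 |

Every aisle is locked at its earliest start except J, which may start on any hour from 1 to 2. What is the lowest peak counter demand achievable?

J@1: h1:18  h2:13  h3:11  h4:7  h5:0 → peak 18
J@2: h1:16  h2:13  h3:11  h4:7  h5:2 → peak 16
Best is J@2, peak 16.

16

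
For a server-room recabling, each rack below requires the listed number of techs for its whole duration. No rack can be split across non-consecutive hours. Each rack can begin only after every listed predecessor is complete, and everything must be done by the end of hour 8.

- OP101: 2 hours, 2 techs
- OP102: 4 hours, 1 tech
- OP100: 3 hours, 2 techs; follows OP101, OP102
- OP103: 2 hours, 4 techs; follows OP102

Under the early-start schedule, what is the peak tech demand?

Early-start schedule: OP101@1, OP102@1, OP100@5, OP103@5.
Load per hour: hour 1: 3, hour 2: 3, hour 3: 1, hour 4: 1, hour 5: 6, hour 6: 6, hour 7: 2, hour 8: 0.
Peak is 6.

6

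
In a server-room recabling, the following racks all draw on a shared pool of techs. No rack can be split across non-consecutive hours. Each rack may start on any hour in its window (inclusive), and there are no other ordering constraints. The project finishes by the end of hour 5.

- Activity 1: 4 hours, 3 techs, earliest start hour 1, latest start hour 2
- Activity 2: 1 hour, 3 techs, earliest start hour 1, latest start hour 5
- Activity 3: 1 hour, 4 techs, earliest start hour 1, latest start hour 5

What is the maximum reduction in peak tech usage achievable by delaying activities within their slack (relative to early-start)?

Early-start peak: h1:10  h2:3  h3:3  h4:3  h5:0 ⇒ 10.
Leveled (Activity 1@1, Activity 2@1, Activity 3@5): h1:6  h2:3  h3:3  h4:3  h5:4 ⇒ 6.
Reduction 10 − 6 = 4.

4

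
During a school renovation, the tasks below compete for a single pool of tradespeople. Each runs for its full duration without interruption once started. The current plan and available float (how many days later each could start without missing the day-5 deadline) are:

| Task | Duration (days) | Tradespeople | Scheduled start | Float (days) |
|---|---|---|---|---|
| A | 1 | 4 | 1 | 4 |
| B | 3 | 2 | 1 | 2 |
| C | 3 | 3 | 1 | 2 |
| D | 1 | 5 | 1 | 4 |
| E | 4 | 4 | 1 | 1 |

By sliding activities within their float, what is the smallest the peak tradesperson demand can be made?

Early-start (A@1, B@1, C@1, D@1, E@1) gives peak 18: d1:18  d2:9  d3:9  d4:4  d5:0.
Shift D→4, E→2.
Schedule A@1, B@1, C@1, D@4, E@2: d1:9  d2:9  d3:9  d4:9  d5:4 — peak 9.

9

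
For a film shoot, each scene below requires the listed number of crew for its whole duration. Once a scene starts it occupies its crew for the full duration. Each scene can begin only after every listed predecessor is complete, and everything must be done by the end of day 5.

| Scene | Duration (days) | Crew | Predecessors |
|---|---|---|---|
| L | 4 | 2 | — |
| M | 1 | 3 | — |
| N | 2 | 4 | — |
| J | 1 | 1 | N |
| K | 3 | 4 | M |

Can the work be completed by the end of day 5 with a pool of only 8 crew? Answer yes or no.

yes

Schedule L@2, M@1, N@1, J@3, K@3: d1:7  d2:6  d3:7  d4:6  d5:6 — peak 7 ≤ 8.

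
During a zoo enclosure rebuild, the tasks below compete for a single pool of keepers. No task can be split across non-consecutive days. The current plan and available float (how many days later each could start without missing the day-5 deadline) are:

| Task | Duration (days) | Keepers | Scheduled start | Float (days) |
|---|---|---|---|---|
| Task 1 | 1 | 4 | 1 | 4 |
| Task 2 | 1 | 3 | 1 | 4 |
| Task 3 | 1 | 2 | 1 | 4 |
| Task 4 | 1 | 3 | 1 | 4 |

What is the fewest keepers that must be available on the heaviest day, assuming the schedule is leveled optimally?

Early-start (Task 1@1, Task 2@1, Task 3@1, Task 4@1) gives peak 12: d1:12  d2:0  d3:0  d4:0  d5:0.
Shift Task 2→2, Task 3→3, Task 4→4.
Schedule Task 1@1, Task 2@2, Task 3@3, Task 4@4: d1:4  d2:3  d3:2  d4:3  d5:0 — peak 4.

4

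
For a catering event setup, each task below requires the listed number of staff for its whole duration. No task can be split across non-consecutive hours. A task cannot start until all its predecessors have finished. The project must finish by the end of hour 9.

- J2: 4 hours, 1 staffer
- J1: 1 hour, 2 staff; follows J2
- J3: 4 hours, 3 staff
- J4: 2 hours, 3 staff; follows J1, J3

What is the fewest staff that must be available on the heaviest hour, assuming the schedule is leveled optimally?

4

Schedule J2@1, J1@5, J3@1, J4@6: h1:4  h2:4  h3:4  h4:4  h5:2  h6:3  h7:3  h8:0  h9:0 — peak 4.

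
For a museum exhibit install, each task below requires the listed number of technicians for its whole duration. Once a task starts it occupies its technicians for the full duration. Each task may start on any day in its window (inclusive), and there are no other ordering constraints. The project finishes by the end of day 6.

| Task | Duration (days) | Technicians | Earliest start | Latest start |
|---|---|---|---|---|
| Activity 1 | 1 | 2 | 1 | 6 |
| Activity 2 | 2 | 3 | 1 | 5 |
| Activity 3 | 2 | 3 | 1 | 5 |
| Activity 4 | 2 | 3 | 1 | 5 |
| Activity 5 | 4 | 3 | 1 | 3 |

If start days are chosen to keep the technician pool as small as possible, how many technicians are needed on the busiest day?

Early-start (Activity 1@1, Activity 2@1, Activity 3@1, Activity 4@1, Activity 5@1) gives peak 14: d1:14  d2:12  d3:3  d4:3  d5:0  d6:0.
Shift Activity 3→2, Activity 4→4, Activity 5→3.
Schedule Activity 1@1, Activity 2@1, Activity 3@2, Activity 4@4, Activity 5@3: d1:5  d2:6  d3:6  d4:6  d5:6  d6:3 — peak 6.
Total technician-days = 32 over 6 days ⇒ peak ≥ ⌈32/6⌉ = 6, so 6 is optimal.

6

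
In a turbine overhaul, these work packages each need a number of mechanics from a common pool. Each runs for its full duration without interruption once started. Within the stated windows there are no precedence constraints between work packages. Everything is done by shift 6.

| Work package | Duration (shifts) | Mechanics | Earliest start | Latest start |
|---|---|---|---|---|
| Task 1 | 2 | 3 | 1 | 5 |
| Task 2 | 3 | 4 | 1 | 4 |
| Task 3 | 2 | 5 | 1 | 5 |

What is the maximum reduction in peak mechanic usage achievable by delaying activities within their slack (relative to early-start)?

5

Early-start peak: s1:12  s2:12  s3:4  s4:0  s5:0  s6:0 ⇒ 12.
Leveled (Task 1@1, Task 2@1, Task 3@4): s1:7  s2:7  s3:4  s4:5  s5:5  s6:0 ⇒ 7.
Reduction 12 − 7 = 5.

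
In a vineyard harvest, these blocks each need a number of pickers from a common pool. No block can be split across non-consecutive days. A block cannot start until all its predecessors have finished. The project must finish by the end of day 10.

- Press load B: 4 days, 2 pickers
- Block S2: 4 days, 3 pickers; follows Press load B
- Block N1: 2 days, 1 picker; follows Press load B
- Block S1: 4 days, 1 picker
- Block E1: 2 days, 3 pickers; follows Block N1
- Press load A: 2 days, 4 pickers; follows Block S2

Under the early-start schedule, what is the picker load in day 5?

At early start, day 5 has: Block S2, Block N1.
Demand: 3 + 1 = 4.

4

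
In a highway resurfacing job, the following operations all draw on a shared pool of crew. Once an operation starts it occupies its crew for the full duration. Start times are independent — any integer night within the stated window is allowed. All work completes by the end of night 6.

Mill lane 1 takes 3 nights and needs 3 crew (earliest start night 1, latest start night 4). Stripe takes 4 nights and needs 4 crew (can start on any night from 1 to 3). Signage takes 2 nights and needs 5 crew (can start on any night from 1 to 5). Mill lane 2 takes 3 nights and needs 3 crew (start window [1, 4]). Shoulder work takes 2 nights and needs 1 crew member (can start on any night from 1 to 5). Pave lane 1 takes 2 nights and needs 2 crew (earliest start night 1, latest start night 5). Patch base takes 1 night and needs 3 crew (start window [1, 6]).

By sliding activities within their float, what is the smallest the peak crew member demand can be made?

10

Early-start (Mill lane 1@1, Stripe@1, Signage@1, Mill lane 2@1, Shoulder work@1, Pave lane 1@1, Patch base@1) gives peak 21: n1:21  n2:18  n3:10  n4:4  n5:0  n6:0.
Shift Signage→4, Shoulder work→4, Pave lane 1→5, Patch base→6.
Schedule Mill lane 1@1, Stripe@1, Signage@4, Mill lane 2@1, Shoulder work@4, Pave lane 1@5, Patch base@6: n1:10  n2:10  n3:10  n4:10  n5:8  n6:5 — peak 10.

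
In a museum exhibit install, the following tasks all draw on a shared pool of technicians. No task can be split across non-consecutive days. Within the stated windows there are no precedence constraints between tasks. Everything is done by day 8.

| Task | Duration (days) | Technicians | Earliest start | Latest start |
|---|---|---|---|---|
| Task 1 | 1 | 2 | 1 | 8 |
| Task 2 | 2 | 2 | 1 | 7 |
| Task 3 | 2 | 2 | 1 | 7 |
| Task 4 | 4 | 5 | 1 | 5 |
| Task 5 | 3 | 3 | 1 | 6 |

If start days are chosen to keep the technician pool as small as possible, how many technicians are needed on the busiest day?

5

Early-start (Task 1@1, Task 2@1, Task 3@1, Task 4@1, Task 5@1) gives peak 14: d1:14  d2:12  d3:8  d4:5  d5:0  d6:0  d7:0  d8:0.
Shift Task 3→3, Task 4→5, Task 5→2.
Schedule Task 1@1, Task 2@1, Task 3@3, Task 4@5, Task 5@2: d1:4  d2:5  d3:5  d4:5  d5:5  d6:5  d7:5  d8:5 — peak 5.
Total technician-days = 39 over 8 days ⇒ peak ≥ ⌈39/8⌉ = 5, so 5 is optimal.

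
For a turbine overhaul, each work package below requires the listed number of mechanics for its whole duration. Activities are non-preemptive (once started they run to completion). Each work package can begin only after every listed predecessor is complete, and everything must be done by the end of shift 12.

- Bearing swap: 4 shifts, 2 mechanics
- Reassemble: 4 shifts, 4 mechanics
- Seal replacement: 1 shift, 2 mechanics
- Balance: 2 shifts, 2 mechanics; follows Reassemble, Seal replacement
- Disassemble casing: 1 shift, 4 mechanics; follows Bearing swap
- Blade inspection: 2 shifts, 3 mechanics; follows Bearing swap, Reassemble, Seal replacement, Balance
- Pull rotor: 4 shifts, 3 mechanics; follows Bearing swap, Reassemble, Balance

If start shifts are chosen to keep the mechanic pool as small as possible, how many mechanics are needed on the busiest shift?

Early-start (Bearing swap@1, Reassemble@1, Seal replacement@1, Balance@5, Disassemble casing@5, Blade inspection@7, Pull rotor@7) gives peak 8: s1:8  s2:6  s3:6  s4:6  s5:6  s6:2  s7:6  s8:6  s9:3  s10:3  s11:0  s12:0.
Shift Seal replacement→5, Balance→6, Blade inspection→8, Pull rotor→8.
Schedule Bearing swap@1, Reassemble@1, Seal replacement@5, Balance@6, Disassemble casing@5, Blade inspection@8, Pull rotor@8: s1:6  s2:6  s3:6  s4:6  s5:6  s6:2  s7:2  s8:6  s9:6  s10:3  s11:3  s12:0 — peak 6.

6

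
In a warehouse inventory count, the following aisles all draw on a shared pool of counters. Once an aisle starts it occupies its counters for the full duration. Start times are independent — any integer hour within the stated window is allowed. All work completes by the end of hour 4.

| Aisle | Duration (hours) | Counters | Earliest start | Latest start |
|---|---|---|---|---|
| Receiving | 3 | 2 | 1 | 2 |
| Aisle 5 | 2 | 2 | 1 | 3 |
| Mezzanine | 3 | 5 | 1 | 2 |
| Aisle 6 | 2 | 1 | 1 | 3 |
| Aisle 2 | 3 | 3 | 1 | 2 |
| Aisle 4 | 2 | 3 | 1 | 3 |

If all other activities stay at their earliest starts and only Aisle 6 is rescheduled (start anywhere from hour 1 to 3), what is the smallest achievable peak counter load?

Aisle 6@1: h1:16  h2:16  h3:10  h4:0 → peak 16
Aisle 6@2: h1:15  h2:16  h3:11  h4:0 → peak 16
Aisle 6@3: h1:15  h2:15  h3:11  h4:1 → peak 15
Best is Aisle 6@3, peak 15.

15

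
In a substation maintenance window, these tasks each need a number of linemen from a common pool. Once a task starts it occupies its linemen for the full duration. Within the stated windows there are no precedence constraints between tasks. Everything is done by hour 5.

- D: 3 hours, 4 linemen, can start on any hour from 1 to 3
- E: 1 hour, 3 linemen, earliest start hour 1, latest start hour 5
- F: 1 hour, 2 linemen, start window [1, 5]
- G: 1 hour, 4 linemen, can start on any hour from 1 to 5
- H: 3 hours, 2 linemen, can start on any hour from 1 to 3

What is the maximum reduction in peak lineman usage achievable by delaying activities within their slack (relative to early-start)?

9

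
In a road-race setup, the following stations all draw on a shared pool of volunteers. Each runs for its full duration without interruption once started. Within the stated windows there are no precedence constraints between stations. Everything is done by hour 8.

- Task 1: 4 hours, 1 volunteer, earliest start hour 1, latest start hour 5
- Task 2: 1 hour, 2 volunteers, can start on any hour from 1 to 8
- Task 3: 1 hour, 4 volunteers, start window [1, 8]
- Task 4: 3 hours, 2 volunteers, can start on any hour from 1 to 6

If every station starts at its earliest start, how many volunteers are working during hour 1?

9

At early start, hour 1 has: Task 1, Task 2, Task 3, Task 4.
Demand: 1 + 2 + 4 + 2 = 9.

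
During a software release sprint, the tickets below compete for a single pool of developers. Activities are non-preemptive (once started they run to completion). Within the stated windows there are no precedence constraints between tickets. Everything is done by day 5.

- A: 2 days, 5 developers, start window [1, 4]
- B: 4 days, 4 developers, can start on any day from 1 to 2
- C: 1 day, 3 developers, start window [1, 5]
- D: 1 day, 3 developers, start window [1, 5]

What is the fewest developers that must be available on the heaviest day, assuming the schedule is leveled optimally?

9

Early-start (A@1, B@1, C@1, D@1) gives peak 15: d1:15  d2:9  d3:4  d4:4  d5:0.
Shift C→3, D→4.
Schedule A@1, B@1, C@3, D@4: d1:9  d2:9  d3:7  d4:7  d5:0 — peak 9.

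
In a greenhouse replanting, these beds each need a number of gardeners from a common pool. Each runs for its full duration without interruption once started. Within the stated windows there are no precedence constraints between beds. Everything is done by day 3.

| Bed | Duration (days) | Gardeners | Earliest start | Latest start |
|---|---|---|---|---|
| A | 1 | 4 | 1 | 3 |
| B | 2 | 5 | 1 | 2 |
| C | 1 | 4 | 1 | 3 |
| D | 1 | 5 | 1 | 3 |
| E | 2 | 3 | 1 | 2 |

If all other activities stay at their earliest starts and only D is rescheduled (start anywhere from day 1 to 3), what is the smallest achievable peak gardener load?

D@1: d1:21  d2:8  d3:0 → peak 21
D@2: d1:16  d2:13  d3:0 → peak 16
D@3: d1:16  d2:8  d3:5 → peak 16
Best is D@2, peak 16.

16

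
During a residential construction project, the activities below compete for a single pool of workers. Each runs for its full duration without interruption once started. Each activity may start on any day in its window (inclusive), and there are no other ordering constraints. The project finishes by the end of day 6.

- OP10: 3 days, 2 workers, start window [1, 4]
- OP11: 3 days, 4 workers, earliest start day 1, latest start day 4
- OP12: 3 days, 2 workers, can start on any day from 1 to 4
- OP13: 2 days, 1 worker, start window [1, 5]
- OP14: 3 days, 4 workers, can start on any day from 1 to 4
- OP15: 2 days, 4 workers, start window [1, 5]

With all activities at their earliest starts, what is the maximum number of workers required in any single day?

Early-start schedule: OP10@1, OP11@1, OP12@1, OP13@1, OP14@1, OP15@1.
Load per day: day 1: 17, day 2: 17, day 3: 12, day 4: 0, day 5: 0, day 6: 0.
Peak is 17.

17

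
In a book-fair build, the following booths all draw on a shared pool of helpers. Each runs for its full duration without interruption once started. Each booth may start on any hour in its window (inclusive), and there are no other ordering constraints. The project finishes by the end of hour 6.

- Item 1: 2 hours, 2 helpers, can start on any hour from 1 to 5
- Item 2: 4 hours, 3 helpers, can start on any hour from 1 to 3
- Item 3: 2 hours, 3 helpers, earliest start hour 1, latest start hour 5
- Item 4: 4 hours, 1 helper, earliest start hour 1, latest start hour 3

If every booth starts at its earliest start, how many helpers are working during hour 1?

9

At early start, hour 1 has: Item 1, Item 2, Item 3, Item 4.
Demand: 2 + 3 + 3 + 1 = 9.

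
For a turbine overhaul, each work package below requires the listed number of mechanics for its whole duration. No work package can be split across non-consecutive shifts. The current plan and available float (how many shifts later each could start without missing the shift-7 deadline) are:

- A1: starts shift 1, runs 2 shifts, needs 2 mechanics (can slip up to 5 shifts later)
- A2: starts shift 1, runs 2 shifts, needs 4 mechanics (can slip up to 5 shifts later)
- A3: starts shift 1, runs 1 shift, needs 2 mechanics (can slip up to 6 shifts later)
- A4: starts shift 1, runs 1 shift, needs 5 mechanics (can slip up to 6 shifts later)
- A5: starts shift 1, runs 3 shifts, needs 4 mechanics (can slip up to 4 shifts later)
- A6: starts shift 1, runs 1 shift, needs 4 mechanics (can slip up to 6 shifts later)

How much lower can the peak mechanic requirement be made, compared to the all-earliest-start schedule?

Early-start peak: s1:21  s2:10  s3:4  s4:0  s5:0  s6:0  s7:0 ⇒ 21.
Leveled (A1@1, A2@1, A3@3, A4@4, A5@5, A6@3): s1:6  s2:6  s3:6  s4:5  s5:4  s6:4  s7:4 ⇒ 6.
Reduction 21 − 6 = 15.

15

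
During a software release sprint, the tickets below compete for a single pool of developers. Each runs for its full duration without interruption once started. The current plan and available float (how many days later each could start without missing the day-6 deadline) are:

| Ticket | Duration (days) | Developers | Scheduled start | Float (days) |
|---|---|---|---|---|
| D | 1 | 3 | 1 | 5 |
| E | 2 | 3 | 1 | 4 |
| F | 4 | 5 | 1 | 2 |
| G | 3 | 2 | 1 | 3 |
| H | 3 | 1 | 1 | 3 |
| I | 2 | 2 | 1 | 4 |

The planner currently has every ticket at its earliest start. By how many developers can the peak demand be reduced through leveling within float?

8

Early-start peak: d1:16  d2:13  d3:8  d4:5  d5:0  d6:0 ⇒ 16.
Leveled (D@1, E@1, F@3, G@1, H@2, I@4): d1:8  d2:6  d3:8  d4:8  d5:7  d6:5 ⇒ 8.
Reduction 16 − 8 = 8.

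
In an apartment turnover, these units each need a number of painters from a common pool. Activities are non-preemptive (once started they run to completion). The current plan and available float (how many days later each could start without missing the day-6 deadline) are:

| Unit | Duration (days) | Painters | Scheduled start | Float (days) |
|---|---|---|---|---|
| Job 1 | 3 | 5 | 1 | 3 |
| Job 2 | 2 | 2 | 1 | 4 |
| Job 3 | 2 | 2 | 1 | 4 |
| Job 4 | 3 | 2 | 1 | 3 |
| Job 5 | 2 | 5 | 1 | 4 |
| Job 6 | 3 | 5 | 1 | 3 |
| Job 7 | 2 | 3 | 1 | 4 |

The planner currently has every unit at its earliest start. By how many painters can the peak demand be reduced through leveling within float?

13

Early-start peak: d1:24  d2:24  d3:12  d4:0  d5:0  d6:0 ⇒ 24.
Leveled (Job 1@1, Job 2@1, Job 3@1, Job 4@1, Job 5@5, Job 6@4, Job 7@3): d1:11  d2:11  d3:10  d4:8  d5:10  d6:10 ⇒ 11.
Reduction 24 − 11 = 13.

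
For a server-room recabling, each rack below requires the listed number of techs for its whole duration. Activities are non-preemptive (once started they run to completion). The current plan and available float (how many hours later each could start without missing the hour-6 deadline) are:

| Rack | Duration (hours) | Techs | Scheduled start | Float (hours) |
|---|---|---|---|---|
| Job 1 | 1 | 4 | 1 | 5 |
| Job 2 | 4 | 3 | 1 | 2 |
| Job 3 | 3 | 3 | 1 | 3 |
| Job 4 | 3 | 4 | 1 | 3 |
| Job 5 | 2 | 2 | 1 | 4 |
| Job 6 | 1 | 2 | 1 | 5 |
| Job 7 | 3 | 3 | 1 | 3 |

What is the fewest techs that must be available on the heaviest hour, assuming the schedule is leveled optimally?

9

Early-start (Job 1@1, Job 2@1, Job 3@1, Job 4@1, Job 5@1, Job 6@1, Job 7@1) gives peak 21: h1:21  h2:15  h3:13  h4:3  h5:0  h6:0.
Shift Job 2→2, Job 3→4, Job 5→2, Job 6→6, Job 7→4.
Schedule Job 1@1, Job 2@2, Job 3@4, Job 4@1, Job 5@2, Job 6@6, Job 7@4: h1:8  h2:9  h3:9  h4:9  h5:9  h6:8 — peak 9.
Total tech-hours = 52 over 6 hours ⇒ peak ≥ ⌈52/6⌉ = 9, so 9 is optimal.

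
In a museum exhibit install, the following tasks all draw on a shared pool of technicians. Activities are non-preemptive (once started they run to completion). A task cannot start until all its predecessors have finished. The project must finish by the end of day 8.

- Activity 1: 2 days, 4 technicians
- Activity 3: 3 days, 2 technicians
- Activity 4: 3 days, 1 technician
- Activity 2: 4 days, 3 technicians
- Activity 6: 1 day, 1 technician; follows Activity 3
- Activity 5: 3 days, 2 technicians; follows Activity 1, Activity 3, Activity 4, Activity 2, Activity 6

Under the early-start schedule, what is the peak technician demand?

Early-start schedule: Activity 1@1, Activity 3@1, Activity 4@1, Activity 2@1, Activity 6@4, Activity 5@5.
Load per day: day 1: 10, day 2: 10, day 3: 6, day 4: 4, day 5: 2, day 6: 2, day 7: 2, day 8: 0.
Peak is 10.

10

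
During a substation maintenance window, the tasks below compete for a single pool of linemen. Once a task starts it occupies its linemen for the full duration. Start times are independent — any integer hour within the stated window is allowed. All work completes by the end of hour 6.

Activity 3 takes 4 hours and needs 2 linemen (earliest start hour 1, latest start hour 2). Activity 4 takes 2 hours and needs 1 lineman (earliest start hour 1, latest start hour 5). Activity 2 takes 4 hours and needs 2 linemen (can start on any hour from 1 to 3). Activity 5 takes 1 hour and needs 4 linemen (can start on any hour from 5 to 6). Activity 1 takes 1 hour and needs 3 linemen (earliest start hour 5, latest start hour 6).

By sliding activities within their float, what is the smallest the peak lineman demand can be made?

5

Early-start (Activity 3@1, Activity 4@1, Activity 2@1, Activity 5@5, Activity 1@5) gives peak 7: h1:5  h2:5  h3:4  h4:4  h5:7  h6:0.
Shift Activity 1→6.
Schedule Activity 3@1, Activity 4@1, Activity 2@1, Activity 5@5, Activity 1@6: h1:5  h2:5  h3:4  h4:4  h5:4  h6:3 — peak 5.
Total lineman-hours = 25 over 6 hours ⇒ peak ≥ ⌈25/6⌉ = 5, so 5 is optimal.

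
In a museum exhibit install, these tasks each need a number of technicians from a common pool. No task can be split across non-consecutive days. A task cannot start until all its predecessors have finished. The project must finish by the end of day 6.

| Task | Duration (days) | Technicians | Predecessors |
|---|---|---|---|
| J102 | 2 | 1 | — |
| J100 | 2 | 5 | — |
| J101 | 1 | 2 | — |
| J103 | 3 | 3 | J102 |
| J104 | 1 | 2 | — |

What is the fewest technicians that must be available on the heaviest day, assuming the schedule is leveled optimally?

6

Early-start (J102@1, J100@1, J101@1, J103@3, J104@1) gives peak 10: d1:10  d2:6  d3:3  d4:3  d5:3  d6:0.
Shift J101→3, J104→4.
Schedule J102@1, J100@1, J101@3, J103@3, J104@4: d1:6  d2:6  d3:5  d4:5  d5:3  d6:0 — peak 6.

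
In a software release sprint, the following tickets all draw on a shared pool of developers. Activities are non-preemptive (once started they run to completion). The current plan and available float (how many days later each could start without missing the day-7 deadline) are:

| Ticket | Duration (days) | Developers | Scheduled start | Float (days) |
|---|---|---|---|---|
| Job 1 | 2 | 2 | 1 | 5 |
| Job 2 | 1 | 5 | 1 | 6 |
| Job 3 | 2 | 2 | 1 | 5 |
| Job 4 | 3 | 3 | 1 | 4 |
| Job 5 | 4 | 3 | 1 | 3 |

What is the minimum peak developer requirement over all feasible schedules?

Early-start (Job 1@1, Job 2@1, Job 3@1, Job 4@1, Job 5@1) gives peak 15: d1:15  d2:10  d3:6  d4:3  d5:0  d6:0  d7:0.
Shift Job 2→3, Job 4→4, Job 5→4.
Schedule Job 1@1, Job 2@3, Job 3@1, Job 4@4, Job 5@4: d1:4  d2:4  d3:5  d4:6  d5:6  d6:6  d7:3 — peak 6.

6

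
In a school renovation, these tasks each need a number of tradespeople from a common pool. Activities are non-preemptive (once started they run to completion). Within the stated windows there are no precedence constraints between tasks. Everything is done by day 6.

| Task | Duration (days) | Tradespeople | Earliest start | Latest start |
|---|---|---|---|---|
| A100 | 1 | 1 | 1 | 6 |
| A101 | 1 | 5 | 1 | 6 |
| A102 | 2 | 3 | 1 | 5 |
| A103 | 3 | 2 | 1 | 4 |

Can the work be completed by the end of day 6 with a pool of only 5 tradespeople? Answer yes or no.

yes

Schedule A100@1, A101@2, A102@3, A103@3: d1:1  d2:5  d3:5  d4:5  d5:2  d6:0 — peak 5 ≤ 5.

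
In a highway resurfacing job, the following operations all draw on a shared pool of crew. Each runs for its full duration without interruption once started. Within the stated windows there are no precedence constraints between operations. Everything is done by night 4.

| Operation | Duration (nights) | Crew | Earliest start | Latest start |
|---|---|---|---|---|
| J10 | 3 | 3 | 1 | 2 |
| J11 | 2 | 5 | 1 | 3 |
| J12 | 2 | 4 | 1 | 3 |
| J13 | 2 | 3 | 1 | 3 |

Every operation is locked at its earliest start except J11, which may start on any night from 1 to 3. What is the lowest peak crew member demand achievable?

10

J11@1: n1:15  n2:15  n3:3  n4:0 → peak 15
J11@2: n1:10  n2:15  n3:8  n4:0 → peak 15
J11@3: n1:10  n2:10  n3:8  n4:5 → peak 10
Best is J11@3, peak 10.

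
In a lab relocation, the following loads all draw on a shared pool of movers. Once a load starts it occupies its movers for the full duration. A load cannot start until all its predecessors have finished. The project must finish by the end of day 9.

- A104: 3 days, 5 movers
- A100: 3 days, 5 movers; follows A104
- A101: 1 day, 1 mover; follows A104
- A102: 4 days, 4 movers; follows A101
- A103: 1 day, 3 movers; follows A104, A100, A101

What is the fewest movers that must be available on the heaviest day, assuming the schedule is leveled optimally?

Schedule A104@1, A100@4, A101@4, A102@5, A103@7: d1:5  d2:5  d3:5  d4:6  d5:9  d6:9  d7:7  d8:4  d9:0 — peak 9.
No arrangement of the 21 feasible schedules does better.

9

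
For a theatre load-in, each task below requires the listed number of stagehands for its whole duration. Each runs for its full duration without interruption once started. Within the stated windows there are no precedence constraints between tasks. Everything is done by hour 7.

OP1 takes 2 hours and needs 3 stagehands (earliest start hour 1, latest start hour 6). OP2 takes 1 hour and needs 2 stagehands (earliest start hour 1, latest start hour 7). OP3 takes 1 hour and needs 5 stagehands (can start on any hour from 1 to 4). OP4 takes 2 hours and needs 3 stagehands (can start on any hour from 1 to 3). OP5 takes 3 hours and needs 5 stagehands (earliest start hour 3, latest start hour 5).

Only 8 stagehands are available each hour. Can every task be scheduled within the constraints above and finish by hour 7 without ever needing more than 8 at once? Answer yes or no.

yes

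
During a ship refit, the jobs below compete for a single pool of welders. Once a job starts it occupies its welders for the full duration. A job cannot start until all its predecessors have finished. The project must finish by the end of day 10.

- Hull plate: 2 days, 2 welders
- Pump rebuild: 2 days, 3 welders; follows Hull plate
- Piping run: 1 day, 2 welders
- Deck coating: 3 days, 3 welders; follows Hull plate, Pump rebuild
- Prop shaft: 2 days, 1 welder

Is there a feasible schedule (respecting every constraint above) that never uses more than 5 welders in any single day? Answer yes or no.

Schedule Hull plate@1, Pump rebuild@3, Piping run@5, Deck coating@6, Prop shaft@1: d1:3  d2:3  d3:3  d4:3  d5:2  d6:3  d7:3  d8:3  d9:0  d10:0 — peak 3 ≤ 5.

yes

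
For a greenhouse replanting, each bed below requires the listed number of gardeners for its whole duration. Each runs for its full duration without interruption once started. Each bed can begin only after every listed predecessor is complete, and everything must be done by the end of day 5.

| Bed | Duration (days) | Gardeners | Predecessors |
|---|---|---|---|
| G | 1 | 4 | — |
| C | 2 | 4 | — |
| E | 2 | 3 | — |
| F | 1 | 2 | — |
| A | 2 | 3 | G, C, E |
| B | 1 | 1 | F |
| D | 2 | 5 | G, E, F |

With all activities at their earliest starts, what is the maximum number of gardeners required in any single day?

Early-start schedule: G@1, C@1, E@1, F@1, A@3, B@2, D@3.
Load per day: day 1: 13, day 2: 8, day 3: 8, day 4: 8, day 5: 0.
Peak is 13.

13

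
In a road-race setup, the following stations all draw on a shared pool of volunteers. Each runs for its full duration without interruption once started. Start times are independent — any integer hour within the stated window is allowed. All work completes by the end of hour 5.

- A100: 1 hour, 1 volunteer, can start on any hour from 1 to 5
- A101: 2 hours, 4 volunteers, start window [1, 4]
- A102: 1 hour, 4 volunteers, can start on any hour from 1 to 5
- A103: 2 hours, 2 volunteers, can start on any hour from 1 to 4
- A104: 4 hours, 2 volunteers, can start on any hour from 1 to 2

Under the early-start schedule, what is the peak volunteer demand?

13

Early-start schedule: A100@1, A101@1, A102@1, A103@1, A104@1.
Load per hour: hour 1: 13, hour 2: 8, hour 3: 2, hour 4: 2, hour 5: 0.
Peak is 13.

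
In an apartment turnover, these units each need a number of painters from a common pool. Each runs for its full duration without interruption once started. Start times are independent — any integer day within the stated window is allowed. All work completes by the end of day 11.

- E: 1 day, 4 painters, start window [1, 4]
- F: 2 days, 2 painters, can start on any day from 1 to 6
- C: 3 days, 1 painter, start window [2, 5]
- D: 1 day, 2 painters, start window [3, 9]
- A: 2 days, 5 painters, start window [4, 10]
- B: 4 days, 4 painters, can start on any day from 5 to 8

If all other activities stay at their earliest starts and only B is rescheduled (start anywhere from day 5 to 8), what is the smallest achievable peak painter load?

B@5: d1:6  d2:3  d3:3  d4:6  d5:9  d6:4  d7:4  d8:4  d9:0  d10:0  d11:0 → peak 9
B@6: d1:6  d2:3  d3:3  d4:6  d5:5  d6:4  d7:4  d8:4  d9:4  d10:0  d11:0 → peak 6
B@7: d1:6  d2:3  d3:3  d4:6  d5:5  d6:0  d7:4  d8:4  d9:4  d10:4  d11:0 → peak 6
B@8: d1:6  d2:3  d3:3  d4:6  d5:5  d6:0  d7:0  d8:4  d9:4  d10:4  d11:4 → peak 6
Best is B@6, peak 6.

6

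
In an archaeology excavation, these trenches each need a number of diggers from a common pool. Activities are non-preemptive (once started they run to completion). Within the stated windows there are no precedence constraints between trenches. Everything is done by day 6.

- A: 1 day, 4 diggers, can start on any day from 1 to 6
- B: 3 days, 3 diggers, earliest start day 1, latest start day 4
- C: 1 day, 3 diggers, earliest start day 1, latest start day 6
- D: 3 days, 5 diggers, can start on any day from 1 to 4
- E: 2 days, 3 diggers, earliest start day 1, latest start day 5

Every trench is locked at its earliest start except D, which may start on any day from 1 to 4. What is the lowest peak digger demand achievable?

D@1: d1:18  d2:11  d3:8  d4:0  d5:0  d6:0 → peak 18
D@2: d1:13  d2:11  d3:8  d4:5  d5:0  d6:0 → peak 13
D@3: d1:13  d2:6  d3:8  d4:5  d5:5  d6:0 → peak 13
D@4: d1:13  d2:6  d3:3  d4:5  d5:5  d6:5 → peak 13
Best is D@2, peak 13.

13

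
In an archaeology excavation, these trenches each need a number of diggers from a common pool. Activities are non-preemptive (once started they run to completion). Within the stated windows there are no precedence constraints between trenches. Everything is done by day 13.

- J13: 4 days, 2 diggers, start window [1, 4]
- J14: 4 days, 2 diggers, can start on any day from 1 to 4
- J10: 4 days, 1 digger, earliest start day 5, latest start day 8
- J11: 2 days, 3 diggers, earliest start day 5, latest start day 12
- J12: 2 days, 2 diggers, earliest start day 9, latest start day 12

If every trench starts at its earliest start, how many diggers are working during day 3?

4

At early start, day 3 has: J13, J14.
Demand: 2 + 2 = 4.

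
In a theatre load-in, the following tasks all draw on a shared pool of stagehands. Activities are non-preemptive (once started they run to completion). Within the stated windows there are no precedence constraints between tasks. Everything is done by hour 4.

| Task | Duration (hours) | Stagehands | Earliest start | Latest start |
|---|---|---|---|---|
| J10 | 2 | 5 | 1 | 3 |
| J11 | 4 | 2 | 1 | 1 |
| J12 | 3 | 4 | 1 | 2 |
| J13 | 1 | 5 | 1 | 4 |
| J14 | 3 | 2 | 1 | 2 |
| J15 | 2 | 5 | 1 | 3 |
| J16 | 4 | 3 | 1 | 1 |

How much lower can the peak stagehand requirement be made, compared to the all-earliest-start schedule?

10

Early-start peak: h1:26  h2:21  h3:11  h4:5 ⇒ 26.
Leveled (J10@1, J11@1, J12@1, J13@4, J14@1, J15@3, J16@1): h1:16  h2:16  h3:16  h4:15 ⇒ 16.
Reduction 26 − 16 = 10.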